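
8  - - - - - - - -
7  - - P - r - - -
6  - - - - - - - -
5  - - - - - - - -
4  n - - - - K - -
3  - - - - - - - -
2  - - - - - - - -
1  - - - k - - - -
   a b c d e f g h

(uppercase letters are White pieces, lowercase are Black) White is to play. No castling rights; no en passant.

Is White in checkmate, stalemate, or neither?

neither

White to move; white king on f4.
In check: no.
Legal moves for White: Kg5, Kf5, Kg4, Kg3, Kf3, c8=Q, c8=R, c8=B, c8=N.
White has 9 legal moves and is not in check → neither.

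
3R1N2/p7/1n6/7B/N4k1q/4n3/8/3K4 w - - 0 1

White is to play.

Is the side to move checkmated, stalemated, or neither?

White to move; white king on d1.
In check: yes, from the black knight on e3.
King squares — c1: available; e1: attacked by Qh4; c2: attacked by Ne3; d2: available; e2: available.
Legal moves for White: Ke2, Kd2, Kc1.
White is in check but has 3 legal moves → neither.

neither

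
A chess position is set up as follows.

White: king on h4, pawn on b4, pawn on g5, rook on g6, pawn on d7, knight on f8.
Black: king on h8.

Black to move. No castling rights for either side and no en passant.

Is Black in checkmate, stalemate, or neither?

stalemate

Black to move; black king on h8.
In check: no.
King squares — g7: attacked by Rg6; h7: attacked by Nf8; g8: attacked by Rg6.
Legal moves for Black: none.
Not in check and no legal moves → stalemate.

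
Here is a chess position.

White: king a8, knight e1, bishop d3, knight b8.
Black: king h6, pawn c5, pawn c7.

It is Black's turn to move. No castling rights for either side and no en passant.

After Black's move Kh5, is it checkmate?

After Kh5: white king on a8; in check: no.
White is not in check, so this cannot be checkmate.

no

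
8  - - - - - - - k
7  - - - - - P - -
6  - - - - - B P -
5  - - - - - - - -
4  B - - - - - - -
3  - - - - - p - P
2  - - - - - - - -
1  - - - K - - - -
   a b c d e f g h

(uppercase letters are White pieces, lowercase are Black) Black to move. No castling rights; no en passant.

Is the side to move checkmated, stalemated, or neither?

Black to move; black king on h8.
In check: yes, from the white bishop on f6.
King squares — g7: attacked by Bf6; h7: attacked by Pg6; g8: attacked by Pf7.
Legal moves for Black: none.
In check with no legal moves → checkmate.

checkmate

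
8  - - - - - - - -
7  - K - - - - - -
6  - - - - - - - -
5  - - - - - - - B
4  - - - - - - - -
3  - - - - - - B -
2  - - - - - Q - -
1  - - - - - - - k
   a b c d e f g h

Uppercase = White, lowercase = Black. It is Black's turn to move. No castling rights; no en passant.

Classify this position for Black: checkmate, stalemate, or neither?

stalemate

Black to move; black king on h1.
In check: no.
King squares — g1: attacked by Qf2; g2: attacked by Qf2; h2: attacked by Qf2.
Legal moves for Black: none.
Not in check and no legal moves → stalemate.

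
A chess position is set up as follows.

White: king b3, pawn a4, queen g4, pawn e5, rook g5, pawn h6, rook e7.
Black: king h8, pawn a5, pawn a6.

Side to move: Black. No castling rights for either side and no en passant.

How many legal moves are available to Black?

Black to move; king on h8.
In check: no.
Legal moves: none.
Count: 0.

0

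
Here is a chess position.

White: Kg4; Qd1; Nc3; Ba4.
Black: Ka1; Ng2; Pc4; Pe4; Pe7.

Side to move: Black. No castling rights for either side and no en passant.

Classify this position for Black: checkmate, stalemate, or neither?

Black to move; black king on a1.
In check: yes, from the white queen on d1.
King squares — b1: attacked by Qd1; a2: attacked by Nc3; b2: available.
Legal moves for Black: Kb2.
Black is in check but has 1 legal move → neither.

neither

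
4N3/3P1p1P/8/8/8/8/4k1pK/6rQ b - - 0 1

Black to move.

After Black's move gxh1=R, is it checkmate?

After gxh1=R: white king on h2; in check: yes, from the black rook on h1.
King squares — g1: attacked by Rh1; h1: attacked by Rg1; g2: attacked by Rg1; g3: attacked by Rg1; h3: attacked by Rh1.
White has no legal moves → checkmate.

yes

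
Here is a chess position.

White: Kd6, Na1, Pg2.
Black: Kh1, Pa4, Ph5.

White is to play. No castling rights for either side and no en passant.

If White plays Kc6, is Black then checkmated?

no

After Kc6: black king on h1; in check: no.
Black is not in check, so this cannot be checkmate.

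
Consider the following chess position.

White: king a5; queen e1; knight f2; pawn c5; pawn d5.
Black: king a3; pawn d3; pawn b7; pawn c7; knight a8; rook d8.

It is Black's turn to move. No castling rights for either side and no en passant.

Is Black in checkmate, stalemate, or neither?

neither

Black to move; black king on a3.
In check: no.
Legal moves for Black: Rh8, Rg8, Rf8, Re8, Rc8, Rb8, Rd7, Rd6, Rxd5, Nb6, Kb3, Kb2, Ka2, c6, b6+, d2, b5.
Black has 17 legal moves and is not in check → neither.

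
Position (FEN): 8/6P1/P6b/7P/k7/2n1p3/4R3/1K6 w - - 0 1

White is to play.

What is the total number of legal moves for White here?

White to move; king on b1.
In check: yes, from the black knight on c3.
Legal moves: Kc2, Kb2, Kc1, Ka1.
Count: 4.

4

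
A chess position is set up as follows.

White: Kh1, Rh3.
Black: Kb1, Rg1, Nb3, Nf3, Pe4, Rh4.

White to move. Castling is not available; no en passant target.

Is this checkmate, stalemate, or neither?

checkmate

White to move; white king on h1.
In check: yes, from the black rook on g1.
King squares — g1: attacked by Nf3; g2: attacked by Rg1; h2: attacked by Nf3.
Legal moves for White: none.
In check with no legal moves → checkmate.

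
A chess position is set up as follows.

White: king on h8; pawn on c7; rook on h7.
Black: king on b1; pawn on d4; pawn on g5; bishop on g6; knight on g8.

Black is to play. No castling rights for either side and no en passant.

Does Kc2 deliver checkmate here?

no

After Kc2: white king on h8; in check: no.
White is not in check, so this cannot be checkmate.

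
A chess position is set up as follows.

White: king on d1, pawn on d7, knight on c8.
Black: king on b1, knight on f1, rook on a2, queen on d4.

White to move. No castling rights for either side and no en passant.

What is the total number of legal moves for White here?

1

White to move; king on d1.
In check: yes, from the black queen on d4.
Legal moves: Ke1.
Count: 1.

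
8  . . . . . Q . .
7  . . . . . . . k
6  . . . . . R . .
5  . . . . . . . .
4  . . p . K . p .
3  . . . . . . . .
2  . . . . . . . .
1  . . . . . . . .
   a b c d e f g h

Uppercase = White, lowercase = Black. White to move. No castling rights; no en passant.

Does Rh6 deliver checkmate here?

yes

After Rh6: black king on h7; in check: yes, from the white rook on h6.
King squares — g6: attacked by Rh6; h6: attacked by Qf8; g7: attacked by Qf8; g8: attacked by Qf8; h8: attacked by Rh6.
Black has no legal moves → checkmate.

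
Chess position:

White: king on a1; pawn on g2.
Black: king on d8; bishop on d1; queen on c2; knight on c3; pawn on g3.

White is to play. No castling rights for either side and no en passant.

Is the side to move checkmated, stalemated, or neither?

White to move; white king on a1.
In check: no.
King squares — b1: attacked by Qc2; a2: attacked by Qc2; b2: attacked by Qc2.
Legal moves for White: none.
Not in check and no legal moves → stalemate.

stalemate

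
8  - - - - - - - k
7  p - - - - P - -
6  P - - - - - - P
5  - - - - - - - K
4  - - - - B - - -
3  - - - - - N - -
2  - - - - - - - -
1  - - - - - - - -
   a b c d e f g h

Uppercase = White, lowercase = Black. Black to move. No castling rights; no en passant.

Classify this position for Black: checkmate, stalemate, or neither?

Black to move; black king on h8.
In check: no.
King squares — g7: attacked by Ph6; h7: attacked by Be4; g8: attacked by Pf7.
Legal moves for Black: none.
Not in check and no legal moves → stalemate.

stalemate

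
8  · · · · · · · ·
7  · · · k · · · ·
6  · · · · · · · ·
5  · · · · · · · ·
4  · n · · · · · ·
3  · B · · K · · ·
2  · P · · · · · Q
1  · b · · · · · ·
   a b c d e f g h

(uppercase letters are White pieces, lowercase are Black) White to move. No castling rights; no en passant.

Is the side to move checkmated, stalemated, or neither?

neither

White to move; white king on e3.
In check: no.
Legal moves for White include: Kf4, Kd4, Kf3, Kf2, Ke2, Kd2, Bg8, Bf7, Be6+, Bd5, Bc4, Ba4+, Bc2, Ba2, Bd1, Qh8, Qb8, Qh7+, ... (list truncated; more exist).
White has legal moves and is not in check → neither.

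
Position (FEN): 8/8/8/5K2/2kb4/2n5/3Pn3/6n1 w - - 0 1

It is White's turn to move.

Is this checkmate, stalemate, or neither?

White to move; white king on f5.
In check: no.
Legal moves for White: Kg6, Ke6, Kg5, Kg4, dxc3, d3+.
White has 6 legal moves and is not in check → neither.

neither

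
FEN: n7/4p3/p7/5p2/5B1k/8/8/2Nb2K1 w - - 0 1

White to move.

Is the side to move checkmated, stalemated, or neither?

White to move; white king on g1.
In check: no.
Legal moves for White include: Bb8, Bc7, Bh6, Bd6, Bg5+, Be5, Bg3+, Be3, Bh2, Bd2, Kh2, Kg2, Kf2, Kh1, Kf1, Nd3, Nb3, Ne2, ... (list truncated; more exist).
White has legal moves and is not in check → neither.

neither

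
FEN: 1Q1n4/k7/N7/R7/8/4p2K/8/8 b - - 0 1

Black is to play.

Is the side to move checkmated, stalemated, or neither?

Black to move; black king on a7.
In check: yes, from the white queen on b8.
King squares — a6: attacked by Ra5; b6: attacked by Qb8; b7: attacked by Qb8; a8: attacked by Qb8; b8: attacked by Na6.
Legal moves for Black: none.
In check with no legal moves → checkmate.

checkmate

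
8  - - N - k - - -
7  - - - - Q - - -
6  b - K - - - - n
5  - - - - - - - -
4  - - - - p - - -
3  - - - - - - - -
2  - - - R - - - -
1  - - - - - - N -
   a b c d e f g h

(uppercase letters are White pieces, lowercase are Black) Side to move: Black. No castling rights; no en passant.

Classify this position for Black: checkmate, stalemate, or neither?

Black to move; black king on e8.
In check: yes, from the white queen on e7.
King squares — d7: attacked by Rd2; e7: attacked by Nc8; f7: attacked by Qe7; d8: attacked by Rd2; f8: attacked by Qe7.
Legal moves for Black: none.
In check with no legal moves → checkmate.

checkmate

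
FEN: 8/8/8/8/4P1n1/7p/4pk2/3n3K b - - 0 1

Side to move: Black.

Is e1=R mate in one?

After e1=R: white king on h1; in check: yes, from the black rook on e1.
King squares — g1: attacked by Re1; g2: attacked by Kf2; h2: attacked by Ng4.
White has no legal moves → checkmate.

yes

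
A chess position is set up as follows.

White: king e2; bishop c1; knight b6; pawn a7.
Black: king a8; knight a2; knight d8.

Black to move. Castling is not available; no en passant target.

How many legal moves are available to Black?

2

Black to move; king on a8.
In check: yes, from the white knight on b6.
Legal moves: Kb7, Kxa7.
Count: 2.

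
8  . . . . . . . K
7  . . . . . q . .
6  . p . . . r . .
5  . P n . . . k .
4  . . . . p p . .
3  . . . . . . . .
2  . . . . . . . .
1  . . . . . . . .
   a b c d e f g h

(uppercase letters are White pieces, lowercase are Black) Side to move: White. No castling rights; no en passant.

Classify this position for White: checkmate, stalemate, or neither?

stalemate

White to move; white king on h8.
In check: no.
King squares — g7: attacked by Qf7; h7: attacked by Qf7; g8: attacked by Qf7.
Legal moves for White: none.
Not in check and no legal moves → stalemate.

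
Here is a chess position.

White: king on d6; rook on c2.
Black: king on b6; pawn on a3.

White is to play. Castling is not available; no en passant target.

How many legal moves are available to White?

19

White to move; king on d6.
In check: no.
Legal moves: Ke7, Kd7, Ke6, Ke5, Kd5, Rc8, Rc7, Rc6+, Rc5, Rc4, Rc3, Rh2, Rg2, Rf2, Re2, Rd2, Rb2+, Ra2, Rc1.
Count: 19.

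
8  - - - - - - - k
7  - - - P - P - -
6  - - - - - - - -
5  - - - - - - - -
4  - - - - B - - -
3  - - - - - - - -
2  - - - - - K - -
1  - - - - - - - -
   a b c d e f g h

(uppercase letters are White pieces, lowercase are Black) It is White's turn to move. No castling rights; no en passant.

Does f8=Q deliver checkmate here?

yes

After f8=Q: black king on h8; in check: yes, from the white queen on f8.
King squares — g7: attacked by Qf8; h7: attacked by Be4; g8: attacked by Qf8.
Black has no legal moves → checkmate.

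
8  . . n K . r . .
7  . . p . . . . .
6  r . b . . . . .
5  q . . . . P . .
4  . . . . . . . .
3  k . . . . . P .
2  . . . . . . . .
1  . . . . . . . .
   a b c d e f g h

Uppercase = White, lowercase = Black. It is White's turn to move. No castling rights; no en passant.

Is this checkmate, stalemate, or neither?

White to move; white king on d8.
In check: yes, from the black rook on f8.
King squares — c7: attacked by Qa5; d7: attacked by Bc6; e7: attacked by Nc8; c8: attacked by Rf8; e8: attacked by Bc6.
Legal moves for White: none.
In check with no legal moves → checkmate.

checkmate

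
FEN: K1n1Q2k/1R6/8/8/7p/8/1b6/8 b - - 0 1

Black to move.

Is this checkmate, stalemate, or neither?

Black to move; black king on h8.
In check: yes, from the white queen on e8.
King squares — g7: attacked by Rb7; h7: attacked by Rb7; g8: attacked by Qe8.
Legal moves for Black: none.
In check with no legal moves → checkmate.

checkmate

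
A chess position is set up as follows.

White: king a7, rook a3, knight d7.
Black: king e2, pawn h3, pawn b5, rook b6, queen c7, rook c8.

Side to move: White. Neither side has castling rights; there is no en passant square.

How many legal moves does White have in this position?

0

White to move; king on a7.
In check: yes, from the black queen on c7.
Legal moves: none.
Count: 0.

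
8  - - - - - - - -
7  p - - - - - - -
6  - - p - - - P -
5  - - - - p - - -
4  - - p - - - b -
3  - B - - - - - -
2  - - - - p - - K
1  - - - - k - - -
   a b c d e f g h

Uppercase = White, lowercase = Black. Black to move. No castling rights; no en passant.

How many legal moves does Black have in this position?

16

Black to move; king on e1.
In check: no.
Legal moves: Bc8, Bd7, Be6, Bh5, Bf5, Bh3, Bf3, Kf2, Kd2, Kf1, cxb3, a6, c5, e4, c3, a5.
Count: 16.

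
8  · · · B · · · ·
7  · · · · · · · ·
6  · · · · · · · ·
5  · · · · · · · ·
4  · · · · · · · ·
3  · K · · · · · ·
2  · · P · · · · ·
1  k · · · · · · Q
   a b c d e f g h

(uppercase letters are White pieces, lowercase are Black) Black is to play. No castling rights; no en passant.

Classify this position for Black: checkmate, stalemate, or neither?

checkmate

Black to move; black king on a1.
In check: yes, from the white queen on h1.
King squares — b1: attacked by Qh1; a2: attacked by Kb3; b2: attacked by Kb3.
Legal moves for Black: none.
In check with no legal moves → checkmate.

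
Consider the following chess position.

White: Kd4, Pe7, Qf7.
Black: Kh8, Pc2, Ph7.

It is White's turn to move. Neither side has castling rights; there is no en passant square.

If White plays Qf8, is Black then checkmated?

yes

After Qf8: black king on h8; in check: yes, from the white queen on f8.
King squares — g7: attacked by Qf8; h7: own pawn; g8: attacked by Qf8.
Black has no legal moves → checkmate.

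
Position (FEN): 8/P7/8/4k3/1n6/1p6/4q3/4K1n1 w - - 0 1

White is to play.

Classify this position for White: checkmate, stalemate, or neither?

White to move; white king on e1.
In check: yes, from the black queen on e2.
King squares — d1: attacked by Qe2; f1: attacked by Qe2; d2: attacked by Qe2; e2: attacked by Ng1; f2: attacked by Qe2.
Legal moves for White: none.
In check with no legal moves → checkmate.

checkmate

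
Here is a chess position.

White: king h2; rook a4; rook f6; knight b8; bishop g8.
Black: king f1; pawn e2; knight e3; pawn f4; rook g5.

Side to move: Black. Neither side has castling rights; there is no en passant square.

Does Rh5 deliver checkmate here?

After Rh5: white king on h2; in check: yes, from the black rook on h5.
King squares — g1: attacked by Kf1; h1: attacked by Rh5; g2: attacked by Kf1; g3: attacked by Pf4; h3: attacked by Rh5.
White has no legal moves → checkmate.

yes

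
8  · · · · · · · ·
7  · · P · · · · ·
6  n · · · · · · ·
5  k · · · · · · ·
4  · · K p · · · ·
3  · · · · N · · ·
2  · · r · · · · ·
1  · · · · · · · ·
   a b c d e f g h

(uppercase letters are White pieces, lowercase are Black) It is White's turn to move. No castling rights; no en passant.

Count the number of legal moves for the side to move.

White to move; king on c4.
In check: yes, from the black rook on c2.
Legal moves: Kd5, Kxd4, Kd3, Kb3, Nxc2.
Count: 5.

5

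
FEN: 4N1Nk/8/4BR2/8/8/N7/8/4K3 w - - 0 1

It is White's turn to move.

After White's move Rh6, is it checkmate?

After Rh6: black king on h8; in check: yes, from the white rook on h6.
King squares — g7: attacked by Ne8; h7: attacked by Rh6; g8: attacked by Be6.
Black has no legal moves → checkmate.

yes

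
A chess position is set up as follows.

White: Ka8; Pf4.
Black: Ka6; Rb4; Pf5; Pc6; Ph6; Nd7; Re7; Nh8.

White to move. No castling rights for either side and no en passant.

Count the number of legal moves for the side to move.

0

White to move; king on a8.
In check: no.
Legal moves: none.
Count: 0.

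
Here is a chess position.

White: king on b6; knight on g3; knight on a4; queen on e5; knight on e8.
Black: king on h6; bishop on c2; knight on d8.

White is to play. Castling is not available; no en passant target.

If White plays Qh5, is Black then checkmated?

After Qh5: black king on h6; in check: yes, from the white queen on h5.
King squares — g5: attacked by Qh5; h5: attacked by Ng3; g6: attacked by Qh5; g7: attacked by Ne8; h7: attacked by Qh5.
Black has no legal moves → checkmate.

yes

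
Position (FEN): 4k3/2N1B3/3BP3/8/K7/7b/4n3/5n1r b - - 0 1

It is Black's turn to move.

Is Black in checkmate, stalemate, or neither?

Black to move; black king on e8.
In check: yes, from the white knight on c7.
King squares — d7: attacked by Pe6; e7: attacked by Bd6; f7: attacked by Pe6; d8: attacked by Be7; f8: attacked by Be7.
Legal moves for Black: none.
In check with no legal moves → checkmate.

checkmate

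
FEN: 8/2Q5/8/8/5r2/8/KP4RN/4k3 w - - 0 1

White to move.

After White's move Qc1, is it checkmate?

After Qc1: black king on e1; in check: yes, from the white queen on c1.
King squares — d1: attacked by Qc1; f1: attacked by Qc1; d2: attacked by Qc1; e2: attacked by Rg2; f2: attacked by Rg2.
Black has no legal moves → checkmate.

yes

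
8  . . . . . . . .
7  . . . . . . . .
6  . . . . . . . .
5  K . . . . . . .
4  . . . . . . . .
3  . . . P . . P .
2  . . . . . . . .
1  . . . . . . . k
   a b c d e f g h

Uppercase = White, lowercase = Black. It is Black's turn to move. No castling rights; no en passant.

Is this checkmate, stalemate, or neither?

Black to move; black king on h1.
In check: no.
Legal moves for Black: Kh2, Kg2, Kg1.
Black has 3 legal moves and is not in check → neither.

neither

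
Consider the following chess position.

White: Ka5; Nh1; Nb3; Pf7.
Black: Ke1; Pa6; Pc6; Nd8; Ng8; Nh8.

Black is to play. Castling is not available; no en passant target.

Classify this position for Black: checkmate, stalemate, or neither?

Black to move; black king on e1.
In check: no.
Legal moves for Black: Nhxf7, Ng6, Ne7, Nh6, Nf6, Ndxf7, Nb7+, Ne6, Ke2, Kf1, Kd1, c5.
Black has 12 legal moves and is not in check → neither.

neither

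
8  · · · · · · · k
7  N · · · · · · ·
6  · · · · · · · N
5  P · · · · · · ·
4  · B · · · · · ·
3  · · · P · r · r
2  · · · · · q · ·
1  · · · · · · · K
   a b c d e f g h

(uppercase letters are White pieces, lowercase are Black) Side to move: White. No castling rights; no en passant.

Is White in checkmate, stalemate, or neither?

checkmate

White to move; white king on h1.
In check: yes, from the black rook on h3.
King squares — g1: attacked by Qf2; g2: attacked by Qf2; h2: attacked by Qf2.
Legal moves for White: none.
In check with no legal moves → checkmate.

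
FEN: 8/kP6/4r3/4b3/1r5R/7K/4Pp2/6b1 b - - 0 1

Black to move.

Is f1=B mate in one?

After f1=B: white king on h3; in check: yes, from the black bishop on f1.
King squares — g2: attacked by Bf1; h2: attacked by Bg1; g3: attacked by Be5; g4: attacked by Rb4; h4: own rook.
White has no legal moves → checkmate.

yes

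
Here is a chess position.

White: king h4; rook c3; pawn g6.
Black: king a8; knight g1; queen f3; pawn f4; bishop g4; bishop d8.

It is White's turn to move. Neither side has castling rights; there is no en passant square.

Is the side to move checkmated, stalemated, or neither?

checkmate

White to move; white king on h4.
In check: yes, from the black bishop on d8.
King squares — g3: attacked by Qf3; h3: attacked by Ng1; g4: attacked by Qf3; g5: attacked by Bd8; h5: attacked by Bg4.
Legal moves for White: none.
In check with no legal moves → checkmate.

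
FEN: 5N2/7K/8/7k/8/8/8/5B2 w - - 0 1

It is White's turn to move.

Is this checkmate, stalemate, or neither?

neither

White to move; white king on h7.
In check: no.
Legal moves for White: Nd7, Ng6, Ne6, Kh8, Kg8, Kg7, Ba6, Bb5, Bc4, Bh3, Bd3, Bg2, Be2+.
White has 13 legal moves and is not in check → neither.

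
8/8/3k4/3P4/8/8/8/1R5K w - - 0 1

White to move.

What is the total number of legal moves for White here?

White to move; king on h1.
In check: no.
Legal moves: Kh2, Kg2, Kg1, Rb8, Rb7, Rb6+, Rb5, Rb4, Rb3, Rb2, Rg1, Rf1, Re1, Rd1, Rc1, Ra1.
Count: 16.

16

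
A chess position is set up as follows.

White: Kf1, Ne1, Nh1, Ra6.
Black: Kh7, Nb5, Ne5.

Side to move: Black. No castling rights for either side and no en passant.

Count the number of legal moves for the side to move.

17

Black to move; king on h7.
In check: no.
Legal moves: Kh8, Kg8, Kg7, Nf7, Nd7, Ng6, Nc6, Ng4, Nc4, Nf3, Nd3, Nc7, Na7, Nd6, Nd4, Nc3, Na3.
Count: 17.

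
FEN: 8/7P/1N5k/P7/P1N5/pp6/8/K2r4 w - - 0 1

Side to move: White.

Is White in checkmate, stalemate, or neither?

checkmate

White to move; white king on a1.
In check: yes, from the black rook on d1.
King squares — b1: attacked by Rd1; a2: attacked by Pb3; b2: attacked by Pa3.
Legal moves for White: none.
In check with no legal moves → checkmate.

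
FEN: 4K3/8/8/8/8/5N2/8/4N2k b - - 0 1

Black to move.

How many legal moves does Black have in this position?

0

Black to move; king on h1.
In check: no.
Legal moves: none.
Count: 0.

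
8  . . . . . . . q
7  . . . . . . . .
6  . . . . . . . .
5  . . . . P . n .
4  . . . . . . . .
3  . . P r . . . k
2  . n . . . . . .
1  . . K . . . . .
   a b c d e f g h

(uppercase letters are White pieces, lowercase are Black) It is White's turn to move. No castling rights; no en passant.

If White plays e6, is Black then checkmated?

no

After e6: black king on h3; in check: no.
Black is not in check, so this cannot be checkmate.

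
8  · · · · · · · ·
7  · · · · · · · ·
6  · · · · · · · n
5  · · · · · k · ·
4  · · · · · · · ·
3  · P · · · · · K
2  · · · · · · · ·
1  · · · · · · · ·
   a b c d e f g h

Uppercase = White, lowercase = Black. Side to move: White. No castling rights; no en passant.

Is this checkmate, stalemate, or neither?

White to move; white king on h3.
In check: no.
Legal moves for White: Kh4, Kg3, Kh2, Kg2, b4.
White has 5 legal moves and is not in check → neither.

neither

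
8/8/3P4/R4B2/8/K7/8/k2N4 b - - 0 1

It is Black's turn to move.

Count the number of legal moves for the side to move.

0

Black to move; king on a1.
In check: no.
Legal moves: none.
Count: 0.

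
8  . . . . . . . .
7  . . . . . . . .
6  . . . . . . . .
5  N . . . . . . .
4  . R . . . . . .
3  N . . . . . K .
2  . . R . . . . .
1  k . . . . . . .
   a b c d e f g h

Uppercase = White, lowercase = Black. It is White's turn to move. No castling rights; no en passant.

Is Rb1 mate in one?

After Rb1: black king on a1; in check: yes, from the white rook on b1.
King squares — b1: attacked by Na3; a2: attacked by Rc2; b2: attacked by Rb1.
Black has no legal moves → checkmate.

yes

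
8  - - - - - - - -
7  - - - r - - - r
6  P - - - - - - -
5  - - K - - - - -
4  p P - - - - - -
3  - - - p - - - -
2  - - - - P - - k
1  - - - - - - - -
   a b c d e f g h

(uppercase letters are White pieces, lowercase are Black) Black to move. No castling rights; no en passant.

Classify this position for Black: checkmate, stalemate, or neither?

neither

Black to move; black king on h2.
In check: no.
Legal moves for Black include: Rh8, Rhg7, Rhf7, Rhe7, Rh6, Rh5+, Rh4, Rh3, Rd8, Rdg7, Rdf7, Rde7, Rc7+, Rb7, Ra7, Rd6, Rd5+, Rd4, ... (list truncated; more exist).
Black has legal moves and is not in check → neither.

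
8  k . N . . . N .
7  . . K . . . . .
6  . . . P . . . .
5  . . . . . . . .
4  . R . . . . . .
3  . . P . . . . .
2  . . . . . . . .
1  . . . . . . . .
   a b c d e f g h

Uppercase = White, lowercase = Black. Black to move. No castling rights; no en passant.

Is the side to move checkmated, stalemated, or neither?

Black to move; black king on a8.
In check: no.
King squares — a7: attacked by Nc8; b7: attacked by Rb4; b8: attacked by Rb4.
Legal moves for Black: none.
Not in check and no legal moves → stalemate.

stalemate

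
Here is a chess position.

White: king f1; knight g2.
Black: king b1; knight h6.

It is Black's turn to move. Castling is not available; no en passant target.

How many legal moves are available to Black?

9

Black to move; king on b1.
In check: no.
Legal moves: Ng8, Nf7, Nf5, Ng4, Kc2, Kb2, Ka2, Kc1, Ka1.
Count: 9.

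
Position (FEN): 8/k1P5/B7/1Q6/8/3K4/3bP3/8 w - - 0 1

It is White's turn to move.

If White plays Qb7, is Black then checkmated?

yes

After Qb7: black king on a7; in check: yes, from the white queen on b7.
King squares — a6: attacked by Qb7; b6: attacked by Qb7; b7: attacked by Ba6; a8: attacked by Qb7; b8: attacked by Qb7.
Black has no legal moves → checkmate.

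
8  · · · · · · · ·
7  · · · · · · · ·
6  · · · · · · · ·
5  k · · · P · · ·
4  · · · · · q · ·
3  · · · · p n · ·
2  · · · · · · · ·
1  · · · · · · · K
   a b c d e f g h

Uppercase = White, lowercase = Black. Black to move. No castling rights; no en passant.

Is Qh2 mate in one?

yes

After Qh2: white king on h1; in check: yes, from the black queen on h2.
King squares — g1: attacked by Qh2; g2: attacked by Qh2; h2: attacked by Nf3.
White has no legal moves → checkmate.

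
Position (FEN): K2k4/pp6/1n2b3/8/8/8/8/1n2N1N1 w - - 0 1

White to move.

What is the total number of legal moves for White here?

3

White to move; king on a8.
In check: yes, from the black knight on b6.
Legal moves: Kb8, Kxb7, Kxa7.
Count: 3.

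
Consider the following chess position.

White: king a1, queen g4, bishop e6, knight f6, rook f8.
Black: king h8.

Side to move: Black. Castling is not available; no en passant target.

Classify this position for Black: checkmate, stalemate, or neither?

checkmate

Black to move; black king on h8.
In check: yes, from the white rook on f8.
King squares — g7: attacked by Qg4; h7: attacked by Nf6; g8: attacked by Qg4.
Legal moves for Black: none.
In check with no legal moves → checkmate.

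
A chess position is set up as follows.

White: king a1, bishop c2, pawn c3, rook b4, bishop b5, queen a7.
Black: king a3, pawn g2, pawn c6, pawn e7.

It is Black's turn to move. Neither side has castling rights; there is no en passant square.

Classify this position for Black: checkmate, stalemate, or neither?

checkmate

Black to move; black king on a3.
In check: yes, from the white queen on a7.
King squares — a2: attacked by Ka1; b2: attacked by Ka1; b3: attacked by Bc2; a4: attacked by Bc2; b4: attacked by Pc3.
Legal moves for Black: none.
In check with no legal moves → checkmate.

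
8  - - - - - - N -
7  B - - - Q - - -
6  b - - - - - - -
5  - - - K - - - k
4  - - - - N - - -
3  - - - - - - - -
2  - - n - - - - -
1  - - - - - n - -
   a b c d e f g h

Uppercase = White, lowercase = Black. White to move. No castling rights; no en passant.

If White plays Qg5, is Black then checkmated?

After Qg5: black king on h5; in check: yes, from the white queen on g5.
King squares — g4: attacked by Qg5; h4: attacked by Qg5; g5: attacked by Ne4; g6: attacked by Qg5; h6: attacked by Qg5.
Black has no legal moves → checkmate.

yes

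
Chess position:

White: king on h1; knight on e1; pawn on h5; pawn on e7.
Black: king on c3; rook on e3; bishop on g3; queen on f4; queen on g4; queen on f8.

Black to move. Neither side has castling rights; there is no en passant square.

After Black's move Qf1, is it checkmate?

yes

After Qf1: white king on h1; in check: yes, from the black queen on f1.
King squares — g1: attacked by Qf1; g2: attacked by Qf1; h2: attacked by Bg3.
White has no legal moves → checkmate.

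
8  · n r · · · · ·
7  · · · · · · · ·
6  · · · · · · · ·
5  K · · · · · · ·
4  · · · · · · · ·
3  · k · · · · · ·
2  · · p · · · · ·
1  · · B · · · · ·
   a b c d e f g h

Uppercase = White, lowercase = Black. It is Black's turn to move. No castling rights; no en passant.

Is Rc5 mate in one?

After Rc5: white king on a5; in check: yes, from the black rook on c5.
White has 1 legal reply: Kb6.
In check but a legal move exists → not checkmate.

no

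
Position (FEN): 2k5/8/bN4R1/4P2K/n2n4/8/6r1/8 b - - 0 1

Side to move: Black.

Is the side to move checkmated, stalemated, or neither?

neither

Black to move; black king on c8.
In check: yes, from the white knight on b6.
King squares — b7: available; c7: available; d7: attacked by Nb6; b8: available; d8: available.
Legal moves for Black: Kd8, Kb8, Kc7, Kb7, Nxb6.
Black is in check but has 5 legal moves → neither.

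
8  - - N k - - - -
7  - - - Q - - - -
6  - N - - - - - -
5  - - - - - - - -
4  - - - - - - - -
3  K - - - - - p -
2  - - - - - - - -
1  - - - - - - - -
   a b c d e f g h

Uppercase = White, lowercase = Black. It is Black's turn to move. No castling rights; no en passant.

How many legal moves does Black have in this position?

0

Black to move; king on d8.
In check: yes, from the white queen on d7.
Legal moves: none.
Count: 0.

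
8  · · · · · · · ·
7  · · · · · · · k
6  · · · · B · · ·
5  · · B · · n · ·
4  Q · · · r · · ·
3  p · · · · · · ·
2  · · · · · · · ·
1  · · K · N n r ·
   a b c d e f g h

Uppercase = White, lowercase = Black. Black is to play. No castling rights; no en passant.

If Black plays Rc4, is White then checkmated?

no

After Rc4: white king on c1; in check: yes, from the black rook on c4.
White has 6 legal replies: Kd1, Kb1, Bxc4, Qxc4, Qc2, Nc2.
In check but a legal move exists → not checkmate.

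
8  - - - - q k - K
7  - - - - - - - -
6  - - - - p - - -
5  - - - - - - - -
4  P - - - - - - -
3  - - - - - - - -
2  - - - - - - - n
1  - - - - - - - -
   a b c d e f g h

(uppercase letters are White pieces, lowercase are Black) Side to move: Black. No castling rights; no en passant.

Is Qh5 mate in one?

yes

After Qh5: white king on h8; in check: yes, from the black queen on h5.
King squares — g7: attacked by Kf8; h7: attacked by Qh5; g8: attacked by Kf8.
White has no legal moves → checkmate.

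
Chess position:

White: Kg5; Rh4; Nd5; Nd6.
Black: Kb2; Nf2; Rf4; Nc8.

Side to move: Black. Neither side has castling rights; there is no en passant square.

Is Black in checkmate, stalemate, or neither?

neither

Black to move; black king on b2.
In check: no.
Legal moves for Black include: Ne7, Na7, Nxd6, Nb6, Rf8, Rf7, Rf6, Rf5+, Rxh4, Rg4+, Re4, Rd4, Rc4, Rb4, Ra4, Rf3, Ng4, Ne4+, ... (list truncated; more exist).
Black has legal moves and is not in check → neither.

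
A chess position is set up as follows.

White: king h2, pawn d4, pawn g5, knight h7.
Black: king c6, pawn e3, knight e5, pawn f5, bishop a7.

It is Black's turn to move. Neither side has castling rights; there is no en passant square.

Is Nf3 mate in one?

no

After Nf3: white king on h2; in check: yes, from the black knight on f3.
White has 4 legal replies: Kh3, Kg3, Kg2, Kh1.
In check but a legal move exists → not checkmate.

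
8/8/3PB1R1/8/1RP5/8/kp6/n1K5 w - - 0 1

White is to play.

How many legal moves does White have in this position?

White to move; king on c1.
In check: yes, from the black pawn on b2.
Legal moves: Kd2, Kd1, Rxb2+.
Count: 3.

3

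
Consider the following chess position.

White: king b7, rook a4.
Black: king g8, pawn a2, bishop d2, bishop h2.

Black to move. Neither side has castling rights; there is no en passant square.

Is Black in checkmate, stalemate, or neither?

neither

Black to move; black king on g8.
In check: no.
Legal moves for Black include: Kh8, Kf8, Kh7, Kg7, Kf7, Bb8, Bc7, Bd6, Be5, Bhf4, Bg3, Bg1, Bh6, Bg5, Ba5, Bdf4, Bb4, Be3, ... (list truncated; more exist).
Black has legal moves and is not in check → neither.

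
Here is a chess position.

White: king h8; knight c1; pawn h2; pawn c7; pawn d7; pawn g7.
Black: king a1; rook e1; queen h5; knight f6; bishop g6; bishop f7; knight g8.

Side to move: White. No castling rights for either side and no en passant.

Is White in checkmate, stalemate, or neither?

White to move; white king on h8.
In check: yes, from the black queen on h5.
King squares — g7: own pawn; h7: attacked by Qh5; g8: attacked by Nf6.
Legal moves for White: none.
In check with no legal moves → checkmate.

checkmate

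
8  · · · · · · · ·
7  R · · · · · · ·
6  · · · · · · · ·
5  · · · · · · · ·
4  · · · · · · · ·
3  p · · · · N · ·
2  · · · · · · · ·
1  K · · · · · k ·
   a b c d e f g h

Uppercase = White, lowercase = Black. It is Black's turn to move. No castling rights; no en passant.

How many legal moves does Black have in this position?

Black to move; king on g1.
In check: yes, from the white knight on f3.
Legal moves: Kg2, Kf2, Kh1, Kf1.
Count: 4.

4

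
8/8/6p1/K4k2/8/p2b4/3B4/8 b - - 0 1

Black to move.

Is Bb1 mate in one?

no

After Bb1: white king on a5; in check: no.
White is not in check, so this cannot be checkmate.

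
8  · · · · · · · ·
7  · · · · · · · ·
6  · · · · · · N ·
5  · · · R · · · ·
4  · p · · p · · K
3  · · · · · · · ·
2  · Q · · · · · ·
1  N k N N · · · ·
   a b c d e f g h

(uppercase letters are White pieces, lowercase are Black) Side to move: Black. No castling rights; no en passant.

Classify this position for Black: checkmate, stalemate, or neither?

Black to move; black king on b1.
In check: yes, from the white queen on b2.
King squares — a1: attacked by Qb2; c1: attacked by Qb2; a2: attacked by Nc1; b2: attacked by Nd1; c2: attacked by Na1.
Legal moves for Black: none.
In check with no legal moves → checkmate.

checkmate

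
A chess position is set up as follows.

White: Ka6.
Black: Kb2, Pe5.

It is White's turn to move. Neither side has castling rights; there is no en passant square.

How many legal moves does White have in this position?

White to move; king on a6.
In check: no.
Legal moves: Kb7, Ka7, Kb6, Kb5, Ka5.
Count: 5.

5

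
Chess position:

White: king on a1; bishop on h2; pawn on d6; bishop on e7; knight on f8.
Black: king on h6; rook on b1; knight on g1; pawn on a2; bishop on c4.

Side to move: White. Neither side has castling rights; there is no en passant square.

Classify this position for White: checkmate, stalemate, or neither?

White to move; white king on a1.
In check: yes, from the black rook on b1.
King squares — b1: attacked by Pa2; a2: attacked by Bc4; b2: attacked by Rb1.
Legal moves for White: none.
In check with no legal moves → checkmate.

checkmate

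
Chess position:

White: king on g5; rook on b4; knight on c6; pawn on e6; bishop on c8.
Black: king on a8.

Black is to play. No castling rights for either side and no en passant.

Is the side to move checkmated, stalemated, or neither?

stalemate

Black to move; black king on a8.
In check: no.
King squares — a7: attacked by Nc6; b7: attacked by Rb4; b8: attacked by Rb4.
Legal moves for Black: none.
Not in check and no legal moves → stalemate.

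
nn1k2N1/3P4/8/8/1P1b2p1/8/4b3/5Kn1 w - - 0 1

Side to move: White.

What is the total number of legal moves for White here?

White to move; king on f1.
In check: yes, from the black bishop on e2.
Legal moves: Kg2, Ke1.
Count: 2.

2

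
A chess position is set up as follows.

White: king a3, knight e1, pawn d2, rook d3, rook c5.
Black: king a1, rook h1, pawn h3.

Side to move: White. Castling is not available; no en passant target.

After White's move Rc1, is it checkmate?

After Rc1: black king on a1; in check: yes, from the white rook on c1.
King squares — b1: attacked by Rc1; a2: attacked by Ka3; b2: attacked by Ka3.
Black has no legal moves → checkmate.

yes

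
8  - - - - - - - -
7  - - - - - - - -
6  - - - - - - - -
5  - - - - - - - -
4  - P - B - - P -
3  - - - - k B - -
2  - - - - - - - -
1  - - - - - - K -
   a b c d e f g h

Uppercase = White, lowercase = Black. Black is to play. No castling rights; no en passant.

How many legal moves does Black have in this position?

Black to move; king on e3.
In check: yes, from the white bishop on d4.
Legal moves: Kf4, Kxd4, Kxf3, Kd3, Kd2.
Count: 5.

5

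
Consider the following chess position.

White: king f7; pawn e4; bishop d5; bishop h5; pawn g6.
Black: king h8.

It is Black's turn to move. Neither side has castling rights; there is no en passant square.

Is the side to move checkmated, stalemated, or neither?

stalemate

Black to move; black king on h8.
In check: no.
King squares — g7: attacked by Kf7; h7: attacked by Pg6; g8: attacked by Kf7.
Legal moves for Black: none.
Not in check and no legal moves → stalemate.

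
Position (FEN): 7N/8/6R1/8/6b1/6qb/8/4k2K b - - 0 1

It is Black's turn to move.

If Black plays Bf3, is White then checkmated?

yes

After Bf3: white king on h1; in check: yes, from the black bishop on f3.
King squares — g1: attacked by Qg3; g2: attacked by Bf3; h2: attacked by Qg3.
White has no legal moves → checkmate.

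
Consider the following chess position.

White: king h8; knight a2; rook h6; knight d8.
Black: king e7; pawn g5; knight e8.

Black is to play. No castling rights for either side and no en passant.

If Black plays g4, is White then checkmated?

no

After g4: white king on h8; in check: no.
White is not in check, so this cannot be checkmate.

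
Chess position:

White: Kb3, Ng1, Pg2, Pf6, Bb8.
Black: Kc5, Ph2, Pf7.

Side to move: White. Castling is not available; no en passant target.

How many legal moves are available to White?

White to move; king on b3.
In check: no.
Legal moves: Bc7, Ba7+, Bd6+, Be5, Bf4, Bg3, Bxh2, Ka4, Kc3, Ka3, Kc2, Kb2, Ka2, Nh3, Nf3, Ne2, g3, g4.
Count: 18.

18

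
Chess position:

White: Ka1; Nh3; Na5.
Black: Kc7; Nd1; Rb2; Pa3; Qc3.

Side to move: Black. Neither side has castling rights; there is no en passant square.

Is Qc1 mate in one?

After Qc1: white king on a1; in check: yes, from the black queen on c1.
King squares — b1: attacked by Qc1; a2: attacked by Rb2; b2: attacked by Qc1.
White has no legal moves → checkmate.

yes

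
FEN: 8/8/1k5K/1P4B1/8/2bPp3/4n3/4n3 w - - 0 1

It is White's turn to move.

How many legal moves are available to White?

10

White to move; king on h6.
In check: no.
Legal moves: Kh7, Kg6, Kh5, Bd8+, Be7, Bf6, Bh4, Bf4, Bxe3+, d4.
Count: 10.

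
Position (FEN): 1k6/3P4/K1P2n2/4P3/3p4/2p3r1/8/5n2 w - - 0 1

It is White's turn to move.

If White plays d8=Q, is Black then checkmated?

After d8=Q: black king on b8; in check: yes, from the white queen on d8.
King squares — a7: attacked by Ka6; b7: attacked by Ka6; c7: attacked by Qd8; a8: attacked by Qd8; c8: attacked by Qd8.
Black has no legal moves → checkmate.

yes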